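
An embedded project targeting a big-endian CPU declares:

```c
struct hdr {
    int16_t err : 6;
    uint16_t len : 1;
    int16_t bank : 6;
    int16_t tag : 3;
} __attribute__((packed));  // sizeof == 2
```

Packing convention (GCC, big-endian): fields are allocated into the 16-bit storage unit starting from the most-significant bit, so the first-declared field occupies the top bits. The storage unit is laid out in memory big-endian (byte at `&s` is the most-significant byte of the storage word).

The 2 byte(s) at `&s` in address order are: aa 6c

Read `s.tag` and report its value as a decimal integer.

[0]=0xaa [1]=0x6c (big-endian) → word 0xaa6c
err [10+:6] = (word>>10) & 0x3f = 42
len [9+:1] = (word>>9) & 0x1 = 1
bank [3+:6] = (word>>3) & 0x3f = 13
tag [0+:3] = (word>>0) & 0x7 = 4  ←
tag signed 3b, MSB=1: 4 - 8 = -4

-4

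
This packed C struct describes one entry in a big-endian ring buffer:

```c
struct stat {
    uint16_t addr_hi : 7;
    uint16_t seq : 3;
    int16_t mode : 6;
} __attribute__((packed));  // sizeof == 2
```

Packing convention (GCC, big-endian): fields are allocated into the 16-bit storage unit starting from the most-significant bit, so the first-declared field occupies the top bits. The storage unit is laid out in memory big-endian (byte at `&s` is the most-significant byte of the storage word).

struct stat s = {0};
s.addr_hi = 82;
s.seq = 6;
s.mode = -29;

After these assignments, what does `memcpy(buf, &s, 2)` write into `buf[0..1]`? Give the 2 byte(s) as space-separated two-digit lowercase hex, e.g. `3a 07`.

[9+:7] addr_hi=82 & 0x7f = 0x52; word=0xa400
[6+:3] seq=6 & 0x7 = 0x6; word=0xa580
[0+:6] mode=-29 & 0x3f = 0x23; word=0xa5a3
word = 0xa5a3 → big-endian bytes:
  [0]=0xa5  [1]=0xa3

a5 a3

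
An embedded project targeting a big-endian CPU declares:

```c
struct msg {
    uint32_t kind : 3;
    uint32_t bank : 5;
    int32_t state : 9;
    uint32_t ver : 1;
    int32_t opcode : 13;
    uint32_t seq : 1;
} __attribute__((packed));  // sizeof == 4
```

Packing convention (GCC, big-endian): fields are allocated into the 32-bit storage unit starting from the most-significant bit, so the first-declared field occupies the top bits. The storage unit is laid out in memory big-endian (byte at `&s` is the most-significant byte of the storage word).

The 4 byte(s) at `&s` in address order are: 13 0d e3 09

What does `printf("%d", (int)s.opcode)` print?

[0]=0x13 [1]=0x0d [2]=0xe3 [3]=0x09 (big-endian) → word 0x130de309
kind [29+:3] = (word>>29) & 0x7 = 0
bank [24+:5] = (word>>24) & 0x1f = 19
state [15+:9] = (word>>15) & 0x1ff = 27
ver [14+:1] = (word>>14) & 0x1 = 1
opcode [1+:13] = (word>>1) & 0x1fff = 4484  ←
seq [0+:1] = (word>>0) & 0x1 = 1
opcode signed 13b, MSB=1: 4484 - 8192 = -3708

-3708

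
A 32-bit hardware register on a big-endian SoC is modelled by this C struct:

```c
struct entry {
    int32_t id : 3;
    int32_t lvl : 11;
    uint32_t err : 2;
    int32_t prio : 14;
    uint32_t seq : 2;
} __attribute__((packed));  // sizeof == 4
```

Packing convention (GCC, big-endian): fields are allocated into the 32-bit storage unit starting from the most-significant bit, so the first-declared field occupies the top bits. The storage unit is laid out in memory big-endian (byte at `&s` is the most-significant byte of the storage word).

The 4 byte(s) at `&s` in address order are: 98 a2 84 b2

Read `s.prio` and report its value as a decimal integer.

-7892

[0]=0x98 [1]=0xa2 [2]=0x84 [3]=0xb2 (big-endian) → word 0x98a284b2
id:3 @ bit 29 → (0x98a284b2>>29)&0x7 = 0x4
lvl:11 @ bit 18 → (0x98a284b2>>18)&0x7ff = 0x628
err:2 @ bit 16 → (0x98a284b2>>16)&0x3 = 0x2
prio:14 @ bit 2 → (0x98a284b2>>2)&0x3fff = 0x212c  ←
seq:2 @ bit 0 → (0x98a284b2>>0)&0x3 = 0x2
prio signed 14b, MSB=1: 8492 - 16384 = -7892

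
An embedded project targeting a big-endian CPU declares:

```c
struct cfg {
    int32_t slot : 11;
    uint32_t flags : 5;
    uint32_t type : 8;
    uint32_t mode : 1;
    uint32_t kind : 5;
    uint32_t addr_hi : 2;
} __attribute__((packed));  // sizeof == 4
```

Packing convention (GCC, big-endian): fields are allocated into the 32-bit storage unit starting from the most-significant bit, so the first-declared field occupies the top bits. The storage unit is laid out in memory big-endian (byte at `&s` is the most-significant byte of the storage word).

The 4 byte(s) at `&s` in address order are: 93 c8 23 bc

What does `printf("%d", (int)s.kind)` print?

15

[0]=0x93 [1]=0xc8 [2]=0x23 [3]=0xbc (big-endian) → word 0x93c823bc
slot [21+:11] = (word>>21) & 0x7ff = 1182
flags [16+:5] = (word>>16) & 0x1f = 8
type [8+:8] = (word>>8) & 0xff = 35
mode [7+:1] = (word>>7) & 0x1 = 1
kind [2+:5] = (word>>2) & 0x1f = 15  ←
addr_hi [0+:2] = (word>>0) & 0x3 = 0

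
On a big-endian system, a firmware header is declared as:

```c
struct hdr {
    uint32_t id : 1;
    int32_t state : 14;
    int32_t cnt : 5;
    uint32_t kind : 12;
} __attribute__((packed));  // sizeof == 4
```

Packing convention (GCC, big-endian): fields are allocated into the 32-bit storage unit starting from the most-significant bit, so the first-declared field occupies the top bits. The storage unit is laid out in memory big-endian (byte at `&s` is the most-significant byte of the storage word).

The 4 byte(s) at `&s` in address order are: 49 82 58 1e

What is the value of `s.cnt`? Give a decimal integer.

5

[0]=0x49 [1]=0x82 [2]=0x58 [3]=0x1e (big-endian) → word 0x4982581e
id [31+:1] = (word>>31) & 0x1 = 0
state [17+:14] = (word>>17) & 0x3fff = 9409
cnt [12+:5] = (word>>12) & 0x1f = 5  ←
kind [0+:12] = (word>>0) & 0xfff = 2078
cnt signed 5b, MSB=0: value = 5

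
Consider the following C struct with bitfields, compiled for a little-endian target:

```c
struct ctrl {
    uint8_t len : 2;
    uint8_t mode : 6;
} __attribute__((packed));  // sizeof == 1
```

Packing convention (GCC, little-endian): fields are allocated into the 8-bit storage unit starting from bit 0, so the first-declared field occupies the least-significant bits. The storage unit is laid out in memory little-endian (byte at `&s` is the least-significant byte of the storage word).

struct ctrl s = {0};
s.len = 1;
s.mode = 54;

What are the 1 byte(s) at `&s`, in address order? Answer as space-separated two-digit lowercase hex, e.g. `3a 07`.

d9

len:2 = 1 → 0x1 << 0 → word 0x01
mode:6 = 54 → 0x36 << 2 → word 0xd9
word = 0xd9 → little-endian bytes:
  [0]=0xd9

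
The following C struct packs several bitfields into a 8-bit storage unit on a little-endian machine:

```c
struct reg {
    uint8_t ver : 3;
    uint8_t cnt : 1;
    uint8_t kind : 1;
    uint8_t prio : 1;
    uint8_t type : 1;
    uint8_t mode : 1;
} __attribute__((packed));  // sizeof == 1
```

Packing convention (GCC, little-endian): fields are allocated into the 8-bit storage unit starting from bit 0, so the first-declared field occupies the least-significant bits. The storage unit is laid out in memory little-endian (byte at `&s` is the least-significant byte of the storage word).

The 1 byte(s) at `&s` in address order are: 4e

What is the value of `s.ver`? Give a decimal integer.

6

[0]=0x4e (little-endian) → word 0x4e
ver:3 @ bit 0 → (0x4e>>0)&0x7 = 0x6  ←
cnt:1 @ bit 3 → (0x4e>>3)&0x1 = 0x1
kind:1 @ bit 4 → (0x4e>>4)&0x1 = 0x0
prio:1 @ bit 5 → (0x4e>>5)&0x1 = 0x0
type:1 @ bit 6 → (0x4e>>6)&0x1 = 0x1
mode:1 @ bit 7 → (0x4e>>7)&0x1 = 0x0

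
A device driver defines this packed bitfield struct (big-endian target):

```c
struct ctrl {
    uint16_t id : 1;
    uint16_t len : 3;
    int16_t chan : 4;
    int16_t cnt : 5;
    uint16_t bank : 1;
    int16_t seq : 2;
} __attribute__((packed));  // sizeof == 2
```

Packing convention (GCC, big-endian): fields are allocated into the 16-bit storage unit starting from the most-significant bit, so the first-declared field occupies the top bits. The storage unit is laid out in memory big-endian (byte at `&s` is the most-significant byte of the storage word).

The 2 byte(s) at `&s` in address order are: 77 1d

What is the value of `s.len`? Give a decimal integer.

7

[0]=0x77 [1]=0x1d (big-endian) → word 0x771d
id:1 @ bit 15 → (0x771d>>15)&0x1 = 0x0
len:3 @ bit 12 → (0x771d>>12)&0x7 = 0x7  ←
chan:4 @ bit 8 → (0x771d>>8)&0xf = 0x7
cnt:5 @ bit 3 → (0x771d>>3)&0x1f = 0x3
bank:1 @ bit 2 → (0x771d>>2)&0x1 = 0x1
seq:2 @ bit 0 → (0x771d>>0)&0x3 = 0x1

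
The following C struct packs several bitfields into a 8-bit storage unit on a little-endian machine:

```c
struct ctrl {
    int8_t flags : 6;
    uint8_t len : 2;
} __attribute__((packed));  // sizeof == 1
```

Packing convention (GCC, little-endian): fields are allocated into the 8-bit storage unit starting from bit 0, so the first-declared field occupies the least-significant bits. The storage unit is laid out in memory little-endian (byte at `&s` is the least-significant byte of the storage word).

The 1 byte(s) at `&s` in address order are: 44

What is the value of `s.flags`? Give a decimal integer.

4

[0]=0x44 (little-endian) → word 0x44
flags:6 @ bit 0 → (0x44>>0)&0x3f = 0x4  ←
len:2 @ bit 6 → (0x44>>6)&0x3 = 0x1
flags signed 6b, MSB=0: value = 4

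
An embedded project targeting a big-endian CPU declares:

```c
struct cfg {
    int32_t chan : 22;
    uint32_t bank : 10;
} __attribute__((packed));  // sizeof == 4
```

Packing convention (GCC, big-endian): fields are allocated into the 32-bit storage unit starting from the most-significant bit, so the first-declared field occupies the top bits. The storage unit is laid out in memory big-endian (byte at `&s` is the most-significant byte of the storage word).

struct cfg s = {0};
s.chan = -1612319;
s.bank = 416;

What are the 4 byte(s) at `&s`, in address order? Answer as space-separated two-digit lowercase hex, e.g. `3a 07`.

chan:22 = -1612319 → 0x2765e1 << 10 → word 0x9d978400
bank:10 = 416 → 0x1a0 << 0 → word 0x9d9785a0
word = 0x9d9785a0 → big-endian bytes:
  [0]=0x9d  [1]=0x97  [2]=0x85  [3]=0xa0

9d 97 85 a0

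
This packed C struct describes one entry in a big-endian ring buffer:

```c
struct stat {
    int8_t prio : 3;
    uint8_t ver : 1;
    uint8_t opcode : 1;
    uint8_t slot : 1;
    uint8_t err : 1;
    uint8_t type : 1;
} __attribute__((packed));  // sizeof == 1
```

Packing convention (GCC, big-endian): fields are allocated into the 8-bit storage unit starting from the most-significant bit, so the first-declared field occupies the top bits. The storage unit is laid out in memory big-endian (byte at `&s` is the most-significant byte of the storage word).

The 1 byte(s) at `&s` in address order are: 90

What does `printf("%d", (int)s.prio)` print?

[0]=0x90 (big-endian) → word 0x90
prio:3 @ bit 5 → (0x90>>5)&0x7 = 0x4  ←
ver:1 @ bit 4 → (0x90>>4)&0x1 = 0x1
opcode:1 @ bit 3 → (0x90>>3)&0x1 = 0x0
slot:1 @ bit 2 → (0x90>>2)&0x1 = 0x0
err:1 @ bit 1 → (0x90>>1)&0x1 = 0x0
type:1 @ bit 0 → (0x90>>0)&0x1 = 0x0
prio signed 3b, MSB=1: 4 - 8 = -4

-4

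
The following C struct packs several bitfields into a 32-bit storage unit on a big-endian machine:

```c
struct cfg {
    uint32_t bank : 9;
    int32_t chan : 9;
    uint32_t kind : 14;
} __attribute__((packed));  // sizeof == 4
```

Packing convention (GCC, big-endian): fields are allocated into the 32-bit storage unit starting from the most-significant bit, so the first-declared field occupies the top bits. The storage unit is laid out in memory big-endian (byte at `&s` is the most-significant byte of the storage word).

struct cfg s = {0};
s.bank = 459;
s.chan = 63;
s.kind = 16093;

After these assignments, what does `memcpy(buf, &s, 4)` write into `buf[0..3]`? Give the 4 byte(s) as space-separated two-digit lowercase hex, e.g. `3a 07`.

bank (9b) val=459 bits=0x1cb at bit 23: 0xe5800000
chan (9b) val=63 bits=0x3f at bit 14: 0xe58fc000
kind (14b) val=16093 bits=0x3edd at bit 0: 0xe58ffedd
word = 0xe58ffedd → big-endian bytes:
  [0]=0xe5  [1]=0x8f  [2]=0xfe  [3]=0xdd

e5 8f fe dd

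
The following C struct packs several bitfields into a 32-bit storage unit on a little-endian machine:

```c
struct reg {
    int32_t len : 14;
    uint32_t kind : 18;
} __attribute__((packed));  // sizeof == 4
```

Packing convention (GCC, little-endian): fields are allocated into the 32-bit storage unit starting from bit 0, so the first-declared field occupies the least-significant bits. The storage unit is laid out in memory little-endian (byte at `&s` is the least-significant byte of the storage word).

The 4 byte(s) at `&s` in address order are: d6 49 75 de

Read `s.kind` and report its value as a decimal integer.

227797

[0]=0xd6 [1]=0x49 [2]=0x75 [3]=0xde (little-endian) → word 0xde7549d6
len:14 @ bit 0 → (0xde7549d6>>0)&0x3fff = 0x9d6
kind:18 @ bit 14 → (0xde7549d6>>14)&0x3ffff = 0x379d5  ←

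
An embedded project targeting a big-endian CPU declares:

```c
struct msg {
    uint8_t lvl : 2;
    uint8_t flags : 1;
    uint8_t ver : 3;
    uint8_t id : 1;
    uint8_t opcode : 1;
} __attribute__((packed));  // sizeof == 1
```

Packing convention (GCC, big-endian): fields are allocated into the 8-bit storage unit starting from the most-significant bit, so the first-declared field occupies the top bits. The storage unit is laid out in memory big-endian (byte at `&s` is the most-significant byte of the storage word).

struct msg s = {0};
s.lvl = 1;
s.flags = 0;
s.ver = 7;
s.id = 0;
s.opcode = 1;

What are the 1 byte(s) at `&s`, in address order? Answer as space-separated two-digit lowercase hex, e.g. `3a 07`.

5d

lvl:2 = 1 → 0x1 << 6 → word 0x40
flags:1 = 0 → 0x0 << 5 → word 0x40
ver:3 = 7 → 0x7 << 2 → word 0x5c
id:1 = 0 → 0x0 << 1 → word 0x5c
opcode:1 = 1 → 0x1 << 0 → word 0x5d
word = 0x5d → big-endian bytes:
  [0]=0x5d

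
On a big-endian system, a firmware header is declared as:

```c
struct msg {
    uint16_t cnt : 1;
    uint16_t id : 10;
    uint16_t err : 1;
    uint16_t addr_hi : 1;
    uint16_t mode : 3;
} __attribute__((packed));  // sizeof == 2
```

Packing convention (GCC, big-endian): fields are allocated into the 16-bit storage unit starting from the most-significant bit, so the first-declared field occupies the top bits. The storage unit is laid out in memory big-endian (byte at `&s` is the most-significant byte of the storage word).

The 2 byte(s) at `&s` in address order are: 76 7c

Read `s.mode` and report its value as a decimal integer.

[0]=0x76 [1]=0x7c (big-endian) → word 0x767c
cnt [15+:1] = (word>>15) & 0x1 = 0
id [5+:10] = (word>>5) & 0x3ff = 947
err [4+:1] = (word>>4) & 0x1 = 1
addr_hi [3+:1] = (word>>3) & 0x1 = 1
mode [0+:3] = (word>>0) & 0x7 = 4  ←

4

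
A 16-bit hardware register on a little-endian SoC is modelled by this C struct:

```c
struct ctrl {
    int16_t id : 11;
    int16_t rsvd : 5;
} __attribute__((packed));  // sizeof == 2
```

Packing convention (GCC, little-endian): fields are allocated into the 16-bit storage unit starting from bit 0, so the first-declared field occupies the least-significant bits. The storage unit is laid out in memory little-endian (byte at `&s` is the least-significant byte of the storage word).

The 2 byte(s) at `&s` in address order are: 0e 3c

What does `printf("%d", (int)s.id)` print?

[0]=0x0e [1]=0x3c (little-endian) → word 0x3c0e
id [0+:11] = (word>>0) & 0x7ff = 1038  ←
rsvd [11+:5] = (word>>11) & 0x1f = 7
id signed 11b, MSB=1: 1038 - 2048 = -1010

-1010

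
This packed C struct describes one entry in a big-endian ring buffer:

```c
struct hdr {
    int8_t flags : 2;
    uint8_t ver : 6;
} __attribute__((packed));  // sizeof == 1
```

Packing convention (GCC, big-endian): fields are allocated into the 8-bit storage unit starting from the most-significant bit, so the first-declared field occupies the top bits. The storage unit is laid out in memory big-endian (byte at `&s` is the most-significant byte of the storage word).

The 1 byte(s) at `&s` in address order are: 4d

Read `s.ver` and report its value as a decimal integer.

13

[0]=0x4d (big-endian) → word 0x4d
flags:2 @ bit 6 → (0x4d>>6)&0x3 = 0x1
ver:6 @ bit 0 → (0x4d>>0)&0x3f = 0xd  ←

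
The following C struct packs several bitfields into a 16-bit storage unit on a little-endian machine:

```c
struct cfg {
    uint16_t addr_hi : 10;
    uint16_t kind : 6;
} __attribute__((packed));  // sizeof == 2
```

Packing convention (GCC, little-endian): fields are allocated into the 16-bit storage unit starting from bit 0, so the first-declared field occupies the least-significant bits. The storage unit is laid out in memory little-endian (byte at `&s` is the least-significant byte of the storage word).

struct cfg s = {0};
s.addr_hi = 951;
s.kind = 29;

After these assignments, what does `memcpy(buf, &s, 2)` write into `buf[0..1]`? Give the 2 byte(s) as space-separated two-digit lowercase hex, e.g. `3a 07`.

b7 77

[0+:10] addr_hi=951 & 0x3ff = 0x3b7; word=0x03b7
[10+:6] kind=29 & 0x3f = 0x1d; word=0x77b7
word = 0x77b7 → little-endian bytes:
  [0]=0xb7  [1]=0x77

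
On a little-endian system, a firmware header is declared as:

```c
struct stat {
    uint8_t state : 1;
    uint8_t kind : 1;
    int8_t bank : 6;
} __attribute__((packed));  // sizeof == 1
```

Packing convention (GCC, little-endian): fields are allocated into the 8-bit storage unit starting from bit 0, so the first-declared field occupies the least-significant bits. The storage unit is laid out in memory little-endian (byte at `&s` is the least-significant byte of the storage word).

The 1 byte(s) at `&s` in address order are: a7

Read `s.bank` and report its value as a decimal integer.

-23

[0]=0xa7 (little-endian) → word 0xa7
state:1 @ bit 0 → (0xa7>>0)&0x1 = 0x1
kind:1 @ bit 1 → (0xa7>>1)&0x1 = 0x1
bank:6 @ bit 2 → (0xa7>>2)&0x3f = 0x29  ←
bank signed 6b, MSB=1: 41 - 64 = -23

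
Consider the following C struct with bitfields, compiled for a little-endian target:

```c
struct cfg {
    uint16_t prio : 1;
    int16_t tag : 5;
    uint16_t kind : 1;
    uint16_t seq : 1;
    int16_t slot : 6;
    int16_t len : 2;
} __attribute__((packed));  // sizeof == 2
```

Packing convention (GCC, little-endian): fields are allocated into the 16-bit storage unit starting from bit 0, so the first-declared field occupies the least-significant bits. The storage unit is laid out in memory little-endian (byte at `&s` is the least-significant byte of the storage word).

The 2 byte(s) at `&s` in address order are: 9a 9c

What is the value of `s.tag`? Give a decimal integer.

[0]=0x9a [1]=0x9c (little-endian) → word 0x9c9a
prio:1 @ bit 0 → (0x9c9a>>0)&0x1 = 0x0
tag:5 @ bit 1 → (0x9c9a>>1)&0x1f = 0xd  ←
kind:1 @ bit 6 → (0x9c9a>>6)&0x1 = 0x0
seq:1 @ bit 7 → (0x9c9a>>7)&0x1 = 0x1
slot:6 @ bit 8 → (0x9c9a>>8)&0x3f = 0x1c
len:2 @ bit 14 → (0x9c9a>>14)&0x3 = 0x2
tag signed 5b, MSB=0: value = 13

13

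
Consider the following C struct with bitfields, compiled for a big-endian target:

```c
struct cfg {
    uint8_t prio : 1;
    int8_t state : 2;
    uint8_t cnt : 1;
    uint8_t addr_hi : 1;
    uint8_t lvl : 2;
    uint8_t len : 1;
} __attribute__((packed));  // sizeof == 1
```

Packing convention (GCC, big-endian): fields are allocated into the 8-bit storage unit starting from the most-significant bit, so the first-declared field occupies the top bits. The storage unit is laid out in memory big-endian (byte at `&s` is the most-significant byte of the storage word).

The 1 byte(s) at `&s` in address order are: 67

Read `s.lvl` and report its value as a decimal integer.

3

[0]=0x67 (big-endian) → word 0x67
prio:1 @ bit 7 → (0x67>>7)&0x1 = 0x0
state:2 @ bit 5 → (0x67>>5)&0x3 = 0x3
cnt:1 @ bit 4 → (0x67>>4)&0x1 = 0x0
addr_hi:1 @ bit 3 → (0x67>>3)&0x1 = 0x0
lvl:2 @ bit 1 → (0x67>>1)&0x3 = 0x3  ←
len:1 @ bit 0 → (0x67>>0)&0x1 = 0x1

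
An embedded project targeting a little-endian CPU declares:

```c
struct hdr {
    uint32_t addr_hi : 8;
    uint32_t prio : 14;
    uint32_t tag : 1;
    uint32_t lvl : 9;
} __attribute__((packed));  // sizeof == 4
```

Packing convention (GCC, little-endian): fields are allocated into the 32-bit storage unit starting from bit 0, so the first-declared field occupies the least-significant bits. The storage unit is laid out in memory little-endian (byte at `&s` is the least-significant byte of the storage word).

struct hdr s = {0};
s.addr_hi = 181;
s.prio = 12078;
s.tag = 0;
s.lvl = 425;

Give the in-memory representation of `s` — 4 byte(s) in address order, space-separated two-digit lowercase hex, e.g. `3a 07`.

addr_hi (8b) val=181 bits=0xb5 at bit 0: 0x000000b5
prio (14b) val=12078 bits=0x2f2e at bit 8: 0x002f2eb5
tag (1b) val=0 bits=0x0 at bit 22: 0x002f2eb5
lvl (9b) val=425 bits=0x1a9 at bit 23: 0xd4af2eb5
word = 0xd4af2eb5 → little-endian bytes:
  [0]=0xb5  [1]=0x2e  [2]=0xaf  [3]=0xd4

b5 2e af d4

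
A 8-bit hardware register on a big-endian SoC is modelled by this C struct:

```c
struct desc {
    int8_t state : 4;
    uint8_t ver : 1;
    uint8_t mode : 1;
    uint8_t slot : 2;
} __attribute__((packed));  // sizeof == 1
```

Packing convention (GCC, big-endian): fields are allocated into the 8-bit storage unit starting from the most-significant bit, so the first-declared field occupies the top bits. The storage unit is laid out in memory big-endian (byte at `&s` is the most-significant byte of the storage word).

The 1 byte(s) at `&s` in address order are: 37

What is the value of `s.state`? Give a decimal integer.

3

[0]=0x37 (big-endian) → word 0x37
state [4+:4] = (word>>4) & 0xf = 3  ←
ver [3+:1] = (word>>3) & 0x1 = 0
mode [2+:1] = (word>>2) & 0x1 = 1
slot [0+:2] = (word>>0) & 0x3 = 3
state signed 4b, MSB=0: value = 3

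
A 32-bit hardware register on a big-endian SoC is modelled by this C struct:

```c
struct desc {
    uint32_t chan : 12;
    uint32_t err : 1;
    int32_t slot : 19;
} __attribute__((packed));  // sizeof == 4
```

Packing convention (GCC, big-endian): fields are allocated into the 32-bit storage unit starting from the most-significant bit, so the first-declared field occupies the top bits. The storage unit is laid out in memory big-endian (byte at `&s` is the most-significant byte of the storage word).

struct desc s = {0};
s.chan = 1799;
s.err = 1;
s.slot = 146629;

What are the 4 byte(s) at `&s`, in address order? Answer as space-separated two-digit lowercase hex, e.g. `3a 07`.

chan:12 = 1799 → 0x707 << 20 → word 0x70700000
err:1 = 1 → 0x1 << 19 → word 0x70780000
slot:19 = 146629 → 0x23cc5 << 0 → word 0x707a3cc5
word = 0x707a3cc5 → big-endian bytes:
  [0]=0x70  [1]=0x7a  [2]=0x3c  [3]=0xc5

70 7a 3c c5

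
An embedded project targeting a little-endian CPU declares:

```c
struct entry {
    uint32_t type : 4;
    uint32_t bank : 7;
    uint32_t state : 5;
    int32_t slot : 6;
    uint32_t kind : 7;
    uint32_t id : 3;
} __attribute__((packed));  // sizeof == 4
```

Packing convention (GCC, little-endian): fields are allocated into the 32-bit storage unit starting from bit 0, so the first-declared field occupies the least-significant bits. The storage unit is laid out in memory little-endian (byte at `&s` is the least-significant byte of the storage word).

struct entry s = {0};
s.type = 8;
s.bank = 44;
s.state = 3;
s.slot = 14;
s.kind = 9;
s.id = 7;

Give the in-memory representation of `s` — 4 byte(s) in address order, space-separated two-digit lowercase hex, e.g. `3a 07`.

type:4 = 8 → 0x8 << 0 → word 0x00000008
bank:7 = 44 → 0x2c << 4 → word 0x000002c8
state:5 = 3 → 0x3 << 11 → word 0x00001ac8
slot:6 = 14 → 0xe << 16 → word 0x000e1ac8
kind:7 = 9 → 0x9 << 22 → word 0x024e1ac8
id:3 = 7 → 0x7 << 29 → word 0xe24e1ac8
word = 0xe24e1ac8 → little-endian bytes:
  [0]=0xc8  [1]=0x1a  [2]=0x4e  [3]=0xe2

c8 1a 4e e2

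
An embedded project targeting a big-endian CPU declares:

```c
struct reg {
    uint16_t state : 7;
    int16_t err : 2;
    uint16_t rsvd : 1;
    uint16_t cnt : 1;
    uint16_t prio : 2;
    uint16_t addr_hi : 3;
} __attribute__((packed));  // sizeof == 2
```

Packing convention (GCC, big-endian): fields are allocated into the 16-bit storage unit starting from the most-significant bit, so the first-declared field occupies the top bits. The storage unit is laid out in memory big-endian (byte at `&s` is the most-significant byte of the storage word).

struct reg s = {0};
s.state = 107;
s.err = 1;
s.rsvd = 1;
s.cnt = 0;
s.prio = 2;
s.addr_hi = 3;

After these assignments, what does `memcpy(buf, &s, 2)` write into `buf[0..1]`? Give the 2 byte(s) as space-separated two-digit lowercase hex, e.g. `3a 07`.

d6 d3

state (7b) val=107 bits=0x6b at bit 9: 0xd600
err (2b) val=1 bits=0x1 at bit 7: 0xd680
rsvd (1b) val=1 bits=0x1 at bit 6: 0xd6c0
cnt (1b) val=0 bits=0x0 at bit 5: 0xd6c0
prio (2b) val=2 bits=0x2 at bit 3: 0xd6d0
addr_hi (3b) val=3 bits=0x3 at bit 0: 0xd6d3
word = 0xd6d3 → big-endian bytes:
  [0]=0xd6  [1]=0xd3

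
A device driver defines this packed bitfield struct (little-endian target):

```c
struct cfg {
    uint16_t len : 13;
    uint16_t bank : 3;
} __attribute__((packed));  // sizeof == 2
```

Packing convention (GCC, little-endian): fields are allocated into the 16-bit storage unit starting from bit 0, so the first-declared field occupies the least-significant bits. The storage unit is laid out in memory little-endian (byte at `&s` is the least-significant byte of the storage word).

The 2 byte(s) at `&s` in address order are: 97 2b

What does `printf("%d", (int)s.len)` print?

2967

[0]=0x97 [1]=0x2b (little-endian) → word 0x2b97
len [0+:13] = (word>>0) & 0x1fff = 2967  ←
bank [13+:3] = (word>>13) & 0x7 = 1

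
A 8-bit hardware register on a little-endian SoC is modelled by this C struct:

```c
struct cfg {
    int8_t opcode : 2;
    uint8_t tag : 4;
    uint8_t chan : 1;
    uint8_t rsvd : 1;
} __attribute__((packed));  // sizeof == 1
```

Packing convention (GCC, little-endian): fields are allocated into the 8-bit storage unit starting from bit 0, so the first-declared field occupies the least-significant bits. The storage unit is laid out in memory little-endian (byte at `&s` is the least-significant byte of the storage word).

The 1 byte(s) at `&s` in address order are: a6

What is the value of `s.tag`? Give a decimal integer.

9

[0]=0xa6 (little-endian) → word 0xa6
opcode [0+:2] = (word>>0) & 0x3 = 2
tag [2+:4] = (word>>2) & 0xf = 9  ←
chan [6+:1] = (word>>6) & 0x1 = 0
rsvd [7+:1] = (word>>7) & 0x1 = 1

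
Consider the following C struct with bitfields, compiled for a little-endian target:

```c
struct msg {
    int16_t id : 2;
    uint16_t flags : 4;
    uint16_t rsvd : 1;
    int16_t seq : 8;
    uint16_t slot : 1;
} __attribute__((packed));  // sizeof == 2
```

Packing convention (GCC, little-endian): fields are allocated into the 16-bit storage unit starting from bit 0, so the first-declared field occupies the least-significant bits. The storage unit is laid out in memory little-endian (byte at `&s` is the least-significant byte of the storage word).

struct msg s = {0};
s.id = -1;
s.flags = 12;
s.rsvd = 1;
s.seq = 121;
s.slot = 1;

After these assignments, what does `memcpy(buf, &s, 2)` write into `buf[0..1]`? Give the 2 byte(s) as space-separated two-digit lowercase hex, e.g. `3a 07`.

f3 bc

id:2 = -1 → 0x3 << 0 → word 0x0003
flags:4 = 12 → 0xc << 2 → word 0x0033
rsvd:1 = 1 → 0x1 << 6 → word 0x0073
seq:8 = 121 → 0x79 << 7 → word 0x3cf3
slot:1 = 1 → 0x1 << 15 → word 0xbcf3
word = 0xbcf3 → little-endian bytes:
  [0]=0xf3  [1]=0xbc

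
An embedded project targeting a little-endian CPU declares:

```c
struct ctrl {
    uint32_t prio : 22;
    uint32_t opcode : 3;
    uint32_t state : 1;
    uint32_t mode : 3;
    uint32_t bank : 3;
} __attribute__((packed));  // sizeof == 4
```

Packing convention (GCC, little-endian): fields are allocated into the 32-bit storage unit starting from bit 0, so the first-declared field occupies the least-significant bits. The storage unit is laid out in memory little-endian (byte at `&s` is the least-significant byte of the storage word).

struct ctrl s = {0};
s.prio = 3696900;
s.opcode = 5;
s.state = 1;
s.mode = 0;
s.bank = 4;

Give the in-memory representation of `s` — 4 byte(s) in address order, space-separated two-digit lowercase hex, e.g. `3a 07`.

prio (22b) val=3696900 bits=0x386904 at bit 0: 0x00386904
opcode (3b) val=5 bits=0x5 at bit 22: 0x01786904
state (1b) val=1 bits=0x1 at bit 25: 0x03786904
mode (3b) val=0 bits=0x0 at bit 26: 0x03786904
bank (3b) val=4 bits=0x4 at bit 29: 0x83786904
word = 0x83786904 → little-endian bytes:
  [0]=0x04  [1]=0x69  [2]=0x78  [3]=0x83

04 69 78 83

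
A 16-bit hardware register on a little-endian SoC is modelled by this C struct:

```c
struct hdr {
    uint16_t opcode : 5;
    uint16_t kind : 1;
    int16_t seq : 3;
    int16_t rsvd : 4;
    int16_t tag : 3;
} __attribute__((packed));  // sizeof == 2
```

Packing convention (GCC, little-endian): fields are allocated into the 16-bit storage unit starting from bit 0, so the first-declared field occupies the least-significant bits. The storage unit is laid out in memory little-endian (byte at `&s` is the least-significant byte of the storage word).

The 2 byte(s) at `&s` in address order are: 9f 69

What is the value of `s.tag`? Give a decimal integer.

[0]=0x9f [1]=0x69 (little-endian) → word 0x699f
opcode [0+:5] = (word>>0) & 0x1f = 31
kind [5+:1] = (word>>5) & 0x1 = 0
seq [6+:3] = (word>>6) & 0x7 = 6
rsvd [9+:4] = (word>>9) & 0xf = 4
tag [13+:3] = (word>>13) & 0x7 = 3  ←
tag signed 3b, MSB=0: value = 3

3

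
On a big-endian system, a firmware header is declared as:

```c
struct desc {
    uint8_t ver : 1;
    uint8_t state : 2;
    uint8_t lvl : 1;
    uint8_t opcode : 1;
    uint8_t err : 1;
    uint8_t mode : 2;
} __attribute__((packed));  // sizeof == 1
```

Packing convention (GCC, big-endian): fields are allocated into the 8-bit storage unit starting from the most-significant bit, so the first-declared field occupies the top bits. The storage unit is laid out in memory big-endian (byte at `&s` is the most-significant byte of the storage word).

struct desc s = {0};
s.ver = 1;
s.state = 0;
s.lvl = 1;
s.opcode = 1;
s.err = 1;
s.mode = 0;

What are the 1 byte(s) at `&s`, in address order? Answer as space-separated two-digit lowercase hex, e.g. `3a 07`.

ver (1b) val=1 bits=0x1 at bit 7: 0x80
state (2b) val=0 bits=0x0 at bit 5: 0x80
lvl (1b) val=1 bits=0x1 at bit 4: 0x90
opcode (1b) val=1 bits=0x1 at bit 3: 0x98
err (1b) val=1 bits=0x1 at bit 2: 0x9c
mode (2b) val=0 bits=0x0 at bit 0: 0x9c
word = 0x9c → big-endian bytes:
  [0]=0x9c

9c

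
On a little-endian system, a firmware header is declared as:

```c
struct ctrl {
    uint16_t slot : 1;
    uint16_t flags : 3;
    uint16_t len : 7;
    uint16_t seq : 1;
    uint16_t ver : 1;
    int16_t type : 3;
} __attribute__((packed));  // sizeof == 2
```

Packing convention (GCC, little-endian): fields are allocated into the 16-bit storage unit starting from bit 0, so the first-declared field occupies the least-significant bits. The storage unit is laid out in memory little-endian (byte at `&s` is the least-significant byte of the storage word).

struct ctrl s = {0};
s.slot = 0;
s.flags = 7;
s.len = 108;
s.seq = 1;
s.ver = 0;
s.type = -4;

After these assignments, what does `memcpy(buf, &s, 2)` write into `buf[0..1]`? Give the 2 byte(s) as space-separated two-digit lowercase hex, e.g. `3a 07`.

slot:1 = 0 → 0x0 << 0 → word 0x0000
flags:3 = 7 → 0x7 << 1 → word 0x000e
len:7 = 108 → 0x6c << 4 → word 0x06ce
seq:1 = 1 → 0x1 << 11 → word 0x0ece
ver:1 = 0 → 0x0 << 12 → word 0x0ece
type:3 = -4 → 0x4 << 13 → word 0x8ece
word = 0x8ece → little-endian bytes:
  [0]=0xce  [1]=0x8e

ce 8e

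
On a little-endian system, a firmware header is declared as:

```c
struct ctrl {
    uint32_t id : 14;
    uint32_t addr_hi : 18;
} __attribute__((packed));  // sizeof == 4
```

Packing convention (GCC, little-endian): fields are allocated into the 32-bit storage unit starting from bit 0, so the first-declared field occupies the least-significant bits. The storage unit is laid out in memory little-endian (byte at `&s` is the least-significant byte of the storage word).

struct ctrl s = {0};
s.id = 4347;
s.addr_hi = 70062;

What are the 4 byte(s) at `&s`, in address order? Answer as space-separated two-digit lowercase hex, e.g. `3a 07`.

fb 90 6b 44

[0+:14] id=4347 & 0x3fff = 0x10fb; word=0x000010fb
[14+:18] addr_hi=70062 & 0x3ffff = 0x111ae; word=0x446b90fb
word = 0x446b90fb → little-endian bytes:
  [0]=0xfb  [1]=0x90  [2]=0x6b  [3]=0x44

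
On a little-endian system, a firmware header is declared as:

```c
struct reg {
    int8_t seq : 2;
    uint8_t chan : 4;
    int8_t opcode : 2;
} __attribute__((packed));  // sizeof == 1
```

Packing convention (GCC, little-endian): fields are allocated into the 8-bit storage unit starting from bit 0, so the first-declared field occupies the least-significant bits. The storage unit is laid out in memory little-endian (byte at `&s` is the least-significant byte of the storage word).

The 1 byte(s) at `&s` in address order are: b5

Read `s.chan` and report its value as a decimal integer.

13

[0]=0xb5 (little-endian) → word 0xb5
seq:2 @ bit 0 → (0xb5>>0)&0x3 = 0x1
chan:4 @ bit 2 → (0xb5>>2)&0xf = 0xd  ←
opcode:2 @ bit 6 → (0xb5>>6)&0x3 = 0x2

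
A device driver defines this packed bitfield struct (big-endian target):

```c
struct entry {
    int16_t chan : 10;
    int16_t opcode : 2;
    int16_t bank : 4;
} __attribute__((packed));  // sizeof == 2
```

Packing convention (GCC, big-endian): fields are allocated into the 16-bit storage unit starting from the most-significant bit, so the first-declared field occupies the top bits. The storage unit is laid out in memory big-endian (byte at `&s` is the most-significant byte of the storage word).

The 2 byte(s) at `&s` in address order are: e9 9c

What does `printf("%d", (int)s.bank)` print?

[0]=0xe9 [1]=0x9c (big-endian) → word 0xe99c
chan:10 @ bit 6 → (0xe99c>>6)&0x3ff = 0x3a6
opcode:2 @ bit 4 → (0xe99c>>4)&0x3 = 0x1
bank:4 @ bit 0 → (0xe99c>>0)&0xf = 0xc  ←
bank signed 4b, MSB=1: 12 - 16 = -4

-4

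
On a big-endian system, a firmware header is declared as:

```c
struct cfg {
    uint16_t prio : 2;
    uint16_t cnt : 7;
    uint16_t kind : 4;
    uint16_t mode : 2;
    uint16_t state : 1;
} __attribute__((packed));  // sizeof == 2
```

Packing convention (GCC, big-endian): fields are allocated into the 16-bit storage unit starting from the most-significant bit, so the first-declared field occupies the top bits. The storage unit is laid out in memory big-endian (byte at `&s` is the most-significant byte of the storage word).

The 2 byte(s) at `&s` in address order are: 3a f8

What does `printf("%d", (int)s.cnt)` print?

[0]=0x3a [1]=0xf8 (big-endian) → word 0x3af8
prio:2 @ bit 14 → (0x3af8>>14)&0x3 = 0x0
cnt:7 @ bit 7 → (0x3af8>>7)&0x7f = 0x75  ←
kind:4 @ bit 3 → (0x3af8>>3)&0xf = 0xf
mode:2 @ bit 1 → (0x3af8>>1)&0x3 = 0x0
state:1 @ bit 0 → (0x3af8>>0)&0x1 = 0x0

117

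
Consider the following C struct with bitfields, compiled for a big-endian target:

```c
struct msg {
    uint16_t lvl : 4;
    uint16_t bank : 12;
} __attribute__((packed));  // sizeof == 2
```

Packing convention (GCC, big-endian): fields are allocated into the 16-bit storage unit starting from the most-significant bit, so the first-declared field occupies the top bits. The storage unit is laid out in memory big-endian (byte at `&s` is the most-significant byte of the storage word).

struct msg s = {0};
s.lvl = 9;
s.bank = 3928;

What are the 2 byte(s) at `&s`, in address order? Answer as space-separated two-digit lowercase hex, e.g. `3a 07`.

[12+:4] lvl=9 & 0xf = 0x9; word=0x9000
[0+:12] bank=3928 & 0xfff = 0xf58; word=0x9f58
word = 0x9f58 → big-endian bytes:
  [0]=0x9f  [1]=0x58

9f 58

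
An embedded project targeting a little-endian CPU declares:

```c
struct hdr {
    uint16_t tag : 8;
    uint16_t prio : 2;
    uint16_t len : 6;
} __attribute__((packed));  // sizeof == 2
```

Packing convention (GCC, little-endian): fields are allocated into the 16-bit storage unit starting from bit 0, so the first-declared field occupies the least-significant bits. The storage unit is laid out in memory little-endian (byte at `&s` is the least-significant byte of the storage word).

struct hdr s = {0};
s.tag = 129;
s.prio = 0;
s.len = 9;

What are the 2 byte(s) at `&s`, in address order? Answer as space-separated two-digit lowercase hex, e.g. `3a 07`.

81 24

tag:8 = 129 → 0x81 << 0 → word 0x0081
prio:2 = 0 → 0x0 << 8 → word 0x0081
len:6 = 9 → 0x9 << 10 → word 0x2481
word = 0x2481 → little-endian bytes:
  [0]=0x81  [1]=0x24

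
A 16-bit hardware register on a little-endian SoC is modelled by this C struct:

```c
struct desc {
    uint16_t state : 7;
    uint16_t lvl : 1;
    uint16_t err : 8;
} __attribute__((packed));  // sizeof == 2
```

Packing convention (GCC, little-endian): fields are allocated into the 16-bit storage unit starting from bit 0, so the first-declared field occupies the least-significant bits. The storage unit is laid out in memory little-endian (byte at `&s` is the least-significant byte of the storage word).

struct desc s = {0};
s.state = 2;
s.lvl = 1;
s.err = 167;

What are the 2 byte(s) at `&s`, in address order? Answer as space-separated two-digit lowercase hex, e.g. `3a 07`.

[0+:7] state=2 & 0x7f = 0x2; word=0x0002
[7+:1] lvl=1 & 0x1 = 0x1; word=0x0082
[8+:8] err=167 & 0xff = 0xa7; word=0xa782
word = 0xa782 → little-endian bytes:
  [0]=0x82  [1]=0xa7

82 a7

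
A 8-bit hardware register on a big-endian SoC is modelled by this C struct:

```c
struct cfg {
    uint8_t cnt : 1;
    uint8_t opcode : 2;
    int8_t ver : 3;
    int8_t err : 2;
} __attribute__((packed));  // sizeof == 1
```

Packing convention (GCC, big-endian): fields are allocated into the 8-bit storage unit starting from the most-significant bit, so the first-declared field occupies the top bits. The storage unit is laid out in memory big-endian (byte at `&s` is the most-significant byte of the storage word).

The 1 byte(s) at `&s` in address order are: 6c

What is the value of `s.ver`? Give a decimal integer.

3

[0]=0x6c (big-endian) → word 0x6c
cnt [7+:1] = (word>>7) & 0x1 = 0
opcode [5+:2] = (word>>5) & 0x3 = 3
ver [2+:3] = (word>>2) & 0x7 = 3  ←
err [0+:2] = (word>>0) & 0x3 = 0
ver signed 3b, MSB=0: value = 3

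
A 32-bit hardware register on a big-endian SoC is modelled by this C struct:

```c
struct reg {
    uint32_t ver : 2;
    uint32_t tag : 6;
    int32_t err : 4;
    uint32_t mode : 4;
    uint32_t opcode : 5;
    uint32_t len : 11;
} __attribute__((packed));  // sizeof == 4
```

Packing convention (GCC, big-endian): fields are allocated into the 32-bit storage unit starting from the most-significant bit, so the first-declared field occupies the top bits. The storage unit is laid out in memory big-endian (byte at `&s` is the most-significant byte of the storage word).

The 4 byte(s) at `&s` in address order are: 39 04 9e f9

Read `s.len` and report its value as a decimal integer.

[0]=0x39 [1]=0x04 [2]=0x9e [3]=0xf9 (big-endian) → word 0x39049ef9
ver [30+:2] = (word>>30) & 0x3 = 0
tag [24+:6] = (word>>24) & 0x3f = 57
err [20+:4] = (word>>20) & 0xf = 0
mode [16+:4] = (word>>16) & 0xf = 4
opcode [11+:5] = (word>>11) & 0x1f = 19
len [0+:11] = (word>>0) & 0x7ff = 1785  ←

1785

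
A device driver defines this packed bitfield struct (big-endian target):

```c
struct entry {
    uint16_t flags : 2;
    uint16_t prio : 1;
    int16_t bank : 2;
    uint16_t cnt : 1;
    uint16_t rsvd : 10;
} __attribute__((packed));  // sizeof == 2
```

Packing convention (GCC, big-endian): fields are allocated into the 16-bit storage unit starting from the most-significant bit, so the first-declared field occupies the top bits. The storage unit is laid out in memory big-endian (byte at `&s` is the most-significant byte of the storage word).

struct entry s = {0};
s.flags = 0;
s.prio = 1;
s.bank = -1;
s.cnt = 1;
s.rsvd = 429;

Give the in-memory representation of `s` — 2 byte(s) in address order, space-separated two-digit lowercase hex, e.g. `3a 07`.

[14+:2] flags=0 & 0x3 = 0x0; word=0x0000
[13+:1] prio=1 & 0x1 = 0x1; word=0x2000
[11+:2] bank=-1 & 0x3 = 0x3; word=0x3800
[10+:1] cnt=1 & 0x1 = 0x1; word=0x3c00
[0+:10] rsvd=429 & 0x3ff = 0x1ad; word=0x3dad
word = 0x3dad → big-endian bytes:
  [0]=0x3d  [1]=0xad

3d ad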